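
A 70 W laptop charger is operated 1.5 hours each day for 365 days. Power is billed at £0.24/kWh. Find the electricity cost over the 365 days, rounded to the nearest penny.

£9.20

Runtime = 1.5 h/day × 365 days = 547.5 h
Energy = 0.07 kW × 547.5 h = 38.325 kWh
Cost = 38.325 kWh × £0.24/kWh = £9.20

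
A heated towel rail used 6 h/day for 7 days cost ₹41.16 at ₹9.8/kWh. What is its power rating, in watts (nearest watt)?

100 W

Energy = ₹41.16 ÷ ₹9.8/kWh = 4.2 kWh
Runtime = 6 h/day × 7 days = 42 h
Power = 4.2 kWh ÷ 42 h = 0.1 kW = 100 W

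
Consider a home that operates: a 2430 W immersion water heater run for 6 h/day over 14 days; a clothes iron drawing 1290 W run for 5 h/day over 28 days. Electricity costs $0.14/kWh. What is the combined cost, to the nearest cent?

$53.86

immersion water heater: Runtime = 6 h/day × 14 days = 84 h
immersion water heater: 2.43 kW × 84 h = 204.12 kWh
clothes iron: Runtime = 5 h/day × 28 days = 140 h
clothes iron: 1.29 kW × 140 h = 180.6 kWh
Total energy = 384.72 kWh
Cost = 384.72 × $0.14 = $53.86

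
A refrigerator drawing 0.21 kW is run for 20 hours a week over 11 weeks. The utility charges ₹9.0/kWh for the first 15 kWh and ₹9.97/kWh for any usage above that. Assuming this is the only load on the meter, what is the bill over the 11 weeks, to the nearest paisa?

₹446.06

Runtime = 20 h/week × 11 weeks = 220 h
Energy = 0.21 kW × 220 h = 46.2 kWh
Tier 1 (0–15 kWh): 15 × ₹9.0 = ₹135
Above 15 kWh: 31.2 × ₹9.97 = ₹311.064
Bill = ₹446.06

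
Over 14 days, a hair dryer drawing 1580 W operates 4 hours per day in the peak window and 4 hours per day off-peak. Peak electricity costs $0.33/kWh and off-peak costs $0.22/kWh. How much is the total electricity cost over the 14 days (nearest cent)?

$48.66

Peak energy = 1.58 kW × 4 h × 14 = 88.48 kWh
Off-peak energy = 1.58 kW × 4 h × 14 = 88.48 kWh
Cost = 88.48 × $0.33 + 88.48 × $0.22 = $29.1984 + $19.4656 = $48.66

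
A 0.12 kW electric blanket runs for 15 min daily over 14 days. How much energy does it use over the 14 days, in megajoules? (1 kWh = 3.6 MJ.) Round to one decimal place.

1.5 MJ

Runtime = 15 min × 14 = 210 min = 3.5 h
Energy = 0.12 kW × 3.5 h = 0.42 kWh
= 0.42 × 3.6 MJ = 1.5 MJ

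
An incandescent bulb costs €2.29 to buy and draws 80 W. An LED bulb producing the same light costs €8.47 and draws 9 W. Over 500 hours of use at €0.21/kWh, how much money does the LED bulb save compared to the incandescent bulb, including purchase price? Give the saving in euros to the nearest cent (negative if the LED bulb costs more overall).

incandescent bulb: €2.29 + (80/1000) kW × 500 h × €0.21 = €2.29 + €8.4 = €10.69
LED bulb: €8.47 + (9/1000) kW × 500 h × €0.21 = €8.47 + €0.945 = €9.415
Saving = €10.69 − €9.415 = €1.275 → €1.28

€1.28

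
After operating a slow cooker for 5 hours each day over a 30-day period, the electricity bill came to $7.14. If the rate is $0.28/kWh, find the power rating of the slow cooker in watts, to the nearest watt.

170 W

Energy = $7.14 ÷ $0.28/kWh = 25.5 kWh
Runtime = 5 h/day × 30 days = 150 h
Power = 25.5 kWh ÷ 150 h = 0.17 kW = 170 W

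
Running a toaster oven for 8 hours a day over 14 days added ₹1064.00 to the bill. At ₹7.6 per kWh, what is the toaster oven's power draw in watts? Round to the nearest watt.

1250 W

Energy = ₹1064.00 ÷ ₹7.6/kWh = 140 kWh
Runtime = 8 h/day × 14 days = 112 h
Power = 140 kWh ÷ 112 h = 1.25 kW = 1250 W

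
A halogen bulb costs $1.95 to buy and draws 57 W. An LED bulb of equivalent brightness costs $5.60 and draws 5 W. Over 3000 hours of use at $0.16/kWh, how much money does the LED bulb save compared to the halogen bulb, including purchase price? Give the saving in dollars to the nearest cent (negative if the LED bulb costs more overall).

$21.31

halogen bulb: $1.95 + (57/1000) kW × 3000 h × $0.16 = $1.95 + $27.36 = $29.31
LED bulb: $5.60 + (5/1000) kW × 3000 h × $0.16 = $5.60 + $2.4 = $8
Saving = $29.31 − $8 = $21.31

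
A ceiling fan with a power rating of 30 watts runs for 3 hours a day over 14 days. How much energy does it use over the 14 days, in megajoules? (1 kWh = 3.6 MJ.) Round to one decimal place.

Runtime = 3 h/day × 14 days = 42 h
Energy = 0.03 kW × 42 h = 1.26 kWh
= 1.26 × 3.6 MJ = 4.5 MJ

4.5 MJ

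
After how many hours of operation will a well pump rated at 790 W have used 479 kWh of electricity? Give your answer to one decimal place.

Hours = 479 kWh ÷ 0.79 kW = 606.3 h

606.3 h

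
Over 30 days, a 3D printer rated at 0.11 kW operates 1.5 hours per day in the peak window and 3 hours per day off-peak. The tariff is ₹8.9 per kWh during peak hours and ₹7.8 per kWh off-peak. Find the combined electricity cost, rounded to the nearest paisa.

₹121.28

Peak energy = 0.11 kW × 1.5 h × 30 = 4.95 kWh
Off-peak energy = 0.11 kW × 3 h × 30 = 9.9 kWh
Cost = 4.95 × ₹8.9 + 9.9 × ₹7.8 = ₹44.055 + ₹77.22 = ₹121.28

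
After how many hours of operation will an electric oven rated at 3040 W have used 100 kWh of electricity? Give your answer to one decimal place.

32.9 h

Hours = 100 kWh ÷ 3.04 kW = 32.9 h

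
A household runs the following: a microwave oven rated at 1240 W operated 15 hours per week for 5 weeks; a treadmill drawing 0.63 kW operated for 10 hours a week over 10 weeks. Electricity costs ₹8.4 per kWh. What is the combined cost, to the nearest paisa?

₹1310.40

microwave oven: Runtime = 15 h/week × 5 weeks = 75 h
microwave oven: 1.24 kW × 75 h = 93 kWh
treadmill: Runtime = 10 h/week × 10 weeks = 100 h
treadmill: 0.63 kW × 100 h = 63 kWh
Total energy = 156 kWh
Cost = 156 × ₹8.4 = ₹1310.40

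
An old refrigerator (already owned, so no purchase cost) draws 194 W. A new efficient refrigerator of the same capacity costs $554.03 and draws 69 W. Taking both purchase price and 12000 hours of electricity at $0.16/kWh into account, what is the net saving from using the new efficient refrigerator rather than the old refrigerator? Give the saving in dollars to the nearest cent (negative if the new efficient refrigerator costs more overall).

old refrigerator: $0.00 + (194/1000) kW × 12000 h × $0.16 = $0.00 + $372.48 = $372.48
new efficient refrigerator: $554.03 + (69/1000) kW × 12000 h × $0.16 = $554.03 + $132.48 = $686.51
Saving = $372.48 − $686.51 = −$314.03

-$314.03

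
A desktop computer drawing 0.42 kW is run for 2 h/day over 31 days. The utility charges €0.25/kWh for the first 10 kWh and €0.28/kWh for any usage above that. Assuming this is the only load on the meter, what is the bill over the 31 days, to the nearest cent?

€6.99

Runtime = 2 h/day × 31 days = 62 h
Energy = 0.42 kW × 62 h = 26.04 kWh
Tier 1 (0–10 kWh): 10 × €0.25 = €2.5
Above 10 kWh: 16.04 × €0.28 = €4.4912
Bill = €6.99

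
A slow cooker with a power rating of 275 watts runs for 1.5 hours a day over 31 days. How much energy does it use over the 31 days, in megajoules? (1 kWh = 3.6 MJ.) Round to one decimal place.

46.0 MJ

Runtime = 1.5 h/day × 31 days = 46.5 h
Energy = 0.275 kW × 46.5 h = 12.7875 kWh
= 12.7875 × 3.6 MJ = 46.0 MJ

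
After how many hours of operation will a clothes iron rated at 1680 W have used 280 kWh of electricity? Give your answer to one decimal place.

166.7 h

Hours = 280 kWh ÷ 1.68 kW = 166.7 h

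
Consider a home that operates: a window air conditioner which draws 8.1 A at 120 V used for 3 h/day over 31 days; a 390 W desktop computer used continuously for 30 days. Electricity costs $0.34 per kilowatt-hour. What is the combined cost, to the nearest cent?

window air conditioner: Power = 8.1 A × 120 V = 972 W = 0.972 kW
window air conditioner: Runtime = 3 h/day × 31 days = 93 h
window air conditioner: 0.972 kW × 93 h = 90.396 kWh
desktop computer: Runtime = 24 h × 30 = 720 h
desktop computer: 0.39 kW × 720 h = 280.8 kWh
Total energy = 371.196 kWh
Cost = 371.196 × $0.34 = $126.21

$126.21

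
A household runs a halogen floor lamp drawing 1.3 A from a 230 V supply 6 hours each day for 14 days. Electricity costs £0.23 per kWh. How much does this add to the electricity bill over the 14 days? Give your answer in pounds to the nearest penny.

£5.78

Power = 1.3 A × 230 V = 299 W = 0.299 kW
Runtime = 6 h/day × 14 days = 84 h
Energy = 0.299 kW × 84 h = 25.116 kWh
Cost = 25.116 kWh × £0.23/kWh = £5.78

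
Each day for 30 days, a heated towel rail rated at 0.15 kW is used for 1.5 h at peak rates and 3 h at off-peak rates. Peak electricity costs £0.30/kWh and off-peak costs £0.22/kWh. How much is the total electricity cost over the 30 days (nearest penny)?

£5.00

Peak energy = 0.15 kW × 1.5 h × 30 = 6.75 kWh
Off-peak energy = 0.15 kW × 3 h × 30 = 13.5 kWh
Cost = 6.75 × £0.30 + 13.5 × £0.22 = £2.025 + £2.97 = £5.00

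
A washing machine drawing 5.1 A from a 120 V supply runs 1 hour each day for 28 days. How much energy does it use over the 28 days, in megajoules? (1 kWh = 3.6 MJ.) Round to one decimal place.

Power = 5.1 A × 120 V = 612 W = 0.612 kW
Runtime = 1 h/day × 28 days = 28 h
Energy = 0.612 kW × 28 h = 17.136 kWh
= 17.136 × 3.6 MJ = 61.7 MJ

61.7 MJ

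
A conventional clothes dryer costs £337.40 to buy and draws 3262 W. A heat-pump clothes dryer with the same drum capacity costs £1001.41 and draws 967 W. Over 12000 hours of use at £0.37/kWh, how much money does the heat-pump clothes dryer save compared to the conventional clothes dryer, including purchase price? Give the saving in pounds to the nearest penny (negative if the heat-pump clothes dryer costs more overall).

conventional clothes dryer: £337.40 + (3262/1000) kW × 12000 h × £0.37 = £337.40 + £14483.28 = £14820.68
heat-pump clothes dryer: £1001.41 + (967/1000) kW × 12000 h × £0.37 = £1001.41 + £4293.48 = £5294.89
Saving = £14820.68 − £5294.89 = £9525.79

£9525.79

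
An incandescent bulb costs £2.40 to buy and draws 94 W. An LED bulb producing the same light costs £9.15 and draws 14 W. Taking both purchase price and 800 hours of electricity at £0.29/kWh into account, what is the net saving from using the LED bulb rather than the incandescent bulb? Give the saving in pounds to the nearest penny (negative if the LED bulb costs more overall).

incandescent bulb: £2.40 + (94/1000) kW × 800 h × £0.29 = £2.40 + £21.808 = £24.208
LED bulb: £9.15 + (14/1000) kW × 800 h × £0.29 = £9.15 + £3.248 = £12.398
Saving = £24.208 − £12.398 = £11.81

£11.81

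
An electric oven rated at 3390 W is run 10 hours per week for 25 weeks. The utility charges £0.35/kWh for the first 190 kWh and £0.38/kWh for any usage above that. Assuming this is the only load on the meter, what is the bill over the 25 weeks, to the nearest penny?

£316.35

Runtime = 10 h/week × 25 weeks = 250 h
Energy = 3.39 kW × 250 h = 847.5 kWh
Tier 1 (0–190 kWh): 190 × £0.35 = £66.5
Above 190 kWh: 657.5 × £0.38 = £249.85
Bill = £316.35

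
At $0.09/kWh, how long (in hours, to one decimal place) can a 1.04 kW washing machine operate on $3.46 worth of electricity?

37.0 h

Energy available = $3.46 ÷ $0.09/kWh = 38.4444 kWh
Hours = 38.4444 kWh ÷ 1.04 kW = 37.0 h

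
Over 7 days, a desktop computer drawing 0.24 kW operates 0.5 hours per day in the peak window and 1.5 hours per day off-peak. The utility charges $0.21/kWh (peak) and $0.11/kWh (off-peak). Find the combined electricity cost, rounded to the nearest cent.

$0.45

Peak energy = 0.24 kW × 0.5 h × 7 = 0.84 kWh
Off-peak energy = 0.24 kW × 1.5 h × 7 = 2.52 kWh
Cost = 0.84 × $0.21 + 2.52 × $0.11 = $0.1764 + $0.2772 = $0.45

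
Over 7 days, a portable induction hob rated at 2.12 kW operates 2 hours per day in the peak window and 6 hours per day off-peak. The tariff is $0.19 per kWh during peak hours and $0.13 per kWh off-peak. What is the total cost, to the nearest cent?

Peak energy = 2.12 kW × 2 h × 7 = 29.68 kWh
Off-peak energy = 2.12 kW × 6 h × 7 = 89.04 kWh
Cost = 29.68 × $0.19 + 89.04 × $0.13 = $5.6392 + $11.5752 = $17.21

$17.21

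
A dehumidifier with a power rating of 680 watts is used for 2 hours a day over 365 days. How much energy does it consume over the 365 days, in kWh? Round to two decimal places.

Runtime = 2 h/day × 365 days = 730 h
Energy = 0.68 kW × 730 h = 496.4 kWh

496.40 kWh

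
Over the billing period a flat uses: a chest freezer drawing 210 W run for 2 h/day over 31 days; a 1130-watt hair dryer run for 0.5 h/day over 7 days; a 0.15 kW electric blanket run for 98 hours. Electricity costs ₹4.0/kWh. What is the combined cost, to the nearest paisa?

₹126.70

chest freezer: Runtime = 2 h/day × 31 days = 62 h
chest freezer: 0.21 kW × 62 h = 13.02 kWh
hair dryer: Runtime = 0.5 h/day × 7 days = 3.5 h
hair dryer: 1.13 kW × 3.5 h = 3.955 kWh
electric blanket: 0.15 kW × 98 h = 14.7 kWh
Total energy = 31.675 kWh
Cost = 31.675 × ₹4.0 = ₹126.70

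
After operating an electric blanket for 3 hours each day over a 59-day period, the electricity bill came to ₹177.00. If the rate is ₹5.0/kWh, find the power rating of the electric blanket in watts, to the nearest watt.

Energy = ₹177.00 ÷ ₹5.0/kWh = 35.4 kWh
Runtime = 3 h/day × 59 days = 177 h
Power = 35.4 kWh ÷ 177 h = 0.2 kW = 200 W

200 W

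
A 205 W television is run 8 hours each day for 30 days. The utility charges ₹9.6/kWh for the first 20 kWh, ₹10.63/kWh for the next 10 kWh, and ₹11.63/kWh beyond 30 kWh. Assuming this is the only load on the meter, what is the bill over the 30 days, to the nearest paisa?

Runtime = 8 h/day × 30 days = 240 h
Energy = 0.205 kW × 240 h = 49.2 kWh
Tier 1 (0–20 kWh): 20 × ₹9.6 = ₹192
Tier 2 (20–30 kWh): 10 × ₹10.63 = ₹106.3
Above 30 kWh: 19.2 × ₹11.63 = ₹223.296
Bill = ₹521.60

₹521.60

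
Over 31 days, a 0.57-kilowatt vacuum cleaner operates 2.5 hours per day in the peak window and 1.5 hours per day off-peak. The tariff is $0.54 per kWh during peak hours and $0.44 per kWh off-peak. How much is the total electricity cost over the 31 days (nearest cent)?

Peak energy = 0.57 kW × 2.5 h × 31 = 44.175 kWh
Off-peak energy = 0.57 kW × 1.5 h × 31 = 26.505 kWh
Cost = 44.175 × $0.54 + 26.505 × $0.44 = $23.8545 + $11.6622 = $35.52

$35.52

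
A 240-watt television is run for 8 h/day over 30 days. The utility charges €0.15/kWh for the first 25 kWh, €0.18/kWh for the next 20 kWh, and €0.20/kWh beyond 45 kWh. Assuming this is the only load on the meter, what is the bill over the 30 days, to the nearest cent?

Runtime = 8 h/day × 30 days = 240 h
Energy = 0.24 kW × 240 h = 57.6 kWh
Tier 1 (0–25 kWh): 25 × €0.15 = €3.75
Tier 2 (25–45 kWh): 20 × €0.18 = €3.6
Above 45 kWh: 12.6 × €0.20 = €2.52
Bill = €9.87

€9.87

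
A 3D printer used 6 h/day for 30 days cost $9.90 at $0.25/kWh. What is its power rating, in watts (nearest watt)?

Energy = $9.90 ÷ $0.25/kWh = 39.6 kWh
Runtime = 6 h/day × 30 days = 180 h
Power = 39.6 kWh ÷ 180 h = 0.22 kW = 220 W

220 W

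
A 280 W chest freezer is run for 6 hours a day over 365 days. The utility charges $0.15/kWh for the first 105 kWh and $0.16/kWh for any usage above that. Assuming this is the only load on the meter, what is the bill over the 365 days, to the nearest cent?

Runtime = 6 h/day × 365 days = 2190 h
Energy = 0.28 kW × 2190 h = 613.2 kWh
Tier 1 (0–105 kWh): 105 × $0.15 = $15.75
Above 105 kWh: 508.2 × $0.16 = $81.312
Bill = $97.06

$97.06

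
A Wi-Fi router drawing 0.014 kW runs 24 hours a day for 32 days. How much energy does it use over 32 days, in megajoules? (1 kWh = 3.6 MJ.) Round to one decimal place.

Runtime = 24 h × 32 = 768 h
Energy = 0.014 kW × 768 h = 10.752 kWh
= 10.752 × 3.6 MJ = 38.7 MJ

38.7 MJ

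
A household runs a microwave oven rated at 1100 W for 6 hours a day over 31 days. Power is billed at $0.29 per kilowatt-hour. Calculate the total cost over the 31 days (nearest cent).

$59.33

Runtime = 6 h/day × 31 days = 186 h
Energy = 1.1 kW × 186 h = 204.6 kWh
Cost = 204.6 kWh × $0.29/kWh = $59.33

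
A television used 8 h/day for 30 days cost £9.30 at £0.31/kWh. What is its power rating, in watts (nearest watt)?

125 W

Energy = £9.30 ÷ £0.31/kWh = 30 kWh
Runtime = 8 h/day × 30 days = 240 h
Power = 30 kWh ÷ 240 h = 0.125 kW = 125 W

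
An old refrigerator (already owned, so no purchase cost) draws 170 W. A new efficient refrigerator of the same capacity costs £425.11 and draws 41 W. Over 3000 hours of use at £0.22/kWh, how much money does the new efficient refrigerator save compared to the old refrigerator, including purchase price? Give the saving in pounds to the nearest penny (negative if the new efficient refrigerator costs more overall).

old refrigerator: £0.00 + (170/1000) kW × 3000 h × £0.22 = £0.00 + £112.2 = £112.2
new efficient refrigerator: £425.11 + (41/1000) kW × 3000 h × £0.22 = £425.11 + £27.06 = £452.17
Saving = £112.2 − £452.17 = −£339.97

-£339.97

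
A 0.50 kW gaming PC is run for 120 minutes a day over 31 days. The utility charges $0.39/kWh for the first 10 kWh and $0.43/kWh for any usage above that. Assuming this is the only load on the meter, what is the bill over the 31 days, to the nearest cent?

Runtime = 120 min × 31 = 3720 min = 62 h
Energy = 0.5 kW × 62 h = 31 kWh
Tier 1 (0–10 kWh): 10 × $0.39 = $3.9
Above 10 kWh: 21 × $0.43 = $9.03
Bill = $12.93

$12.93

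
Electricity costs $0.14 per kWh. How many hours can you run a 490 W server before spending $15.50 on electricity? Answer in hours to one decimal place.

225.9 h

Energy available = $15.50 ÷ $0.14/kWh = 110.7143 kWh
Hours = 110.7143 kWh ÷ 0.49 kW = 225.9 h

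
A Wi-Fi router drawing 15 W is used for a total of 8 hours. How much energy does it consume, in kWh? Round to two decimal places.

0.12 kWh

Energy = 0.015 kW × 8 h = 0.12 kWh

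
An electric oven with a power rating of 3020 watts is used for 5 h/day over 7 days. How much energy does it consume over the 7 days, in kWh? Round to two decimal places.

105.70 kWh

Runtime = 5 h/day × 7 days = 35 h
Energy = 3.02 kW × 35 h = 105.7 kWh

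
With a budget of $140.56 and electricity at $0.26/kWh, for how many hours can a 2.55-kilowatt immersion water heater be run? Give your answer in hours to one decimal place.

212.0 h

Energy available = $140.56 ÷ $0.26/kWh = 540.6154 kWh
Hours = 540.6154 kWh ÷ 2.55 kW = 212.0 h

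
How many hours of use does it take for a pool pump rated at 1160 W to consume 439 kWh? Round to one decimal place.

378.4 h

Hours = 439 kWh ÷ 1.16 kW = 378.4 h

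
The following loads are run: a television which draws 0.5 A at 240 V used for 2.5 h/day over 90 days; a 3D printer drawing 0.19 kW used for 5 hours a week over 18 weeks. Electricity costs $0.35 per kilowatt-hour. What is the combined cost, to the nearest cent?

$15.44

television: Power = 0.5 A × 240 V = 120 W = 0.12 kW
television: Runtime = 2.5 h/day × 90 days = 225 h
television: 0.12 kW × 225 h = 27 kWh
3D printer: Runtime = 5 h/week × 18 weeks = 90 h
3D printer: 0.19 kW × 90 h = 17.1 kWh
Total energy = 44.1 kWh
Cost = 44.1 × $0.35 = $15.44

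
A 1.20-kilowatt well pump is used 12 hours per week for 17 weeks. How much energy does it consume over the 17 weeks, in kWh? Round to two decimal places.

244.80 kWh

Runtime = 12 h/week × 17 weeks = 204 h
Energy = 1.2 kW × 204 h = 244.8 kWh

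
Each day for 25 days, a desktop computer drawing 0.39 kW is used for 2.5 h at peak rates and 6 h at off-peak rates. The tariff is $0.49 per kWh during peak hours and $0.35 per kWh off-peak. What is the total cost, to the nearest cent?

$32.42

Peak energy = 0.39 kW × 2.5 h × 25 = 24.375 kWh
Off-peak energy = 0.39 kW × 6 h × 25 = 58.5 kWh
Cost = 24.375 × $0.49 + 58.5 × $0.35 = $11.94375 + $20.475 = $32.42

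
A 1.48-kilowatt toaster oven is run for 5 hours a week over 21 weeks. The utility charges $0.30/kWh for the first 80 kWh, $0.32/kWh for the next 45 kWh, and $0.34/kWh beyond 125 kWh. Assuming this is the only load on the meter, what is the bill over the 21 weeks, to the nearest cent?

$48.74

Runtime = 5 h/week × 21 weeks = 105 h
Energy = 1.48 kW × 105 h = 155.4 kWh
Tier 1 (0–80 kWh): 80 × $0.30 = $24
Tier 2 (80–125 kWh): 45 × $0.32 = $14.4
Above 125 kWh: 30.4 × $0.34 = $10.336
Bill = $48.74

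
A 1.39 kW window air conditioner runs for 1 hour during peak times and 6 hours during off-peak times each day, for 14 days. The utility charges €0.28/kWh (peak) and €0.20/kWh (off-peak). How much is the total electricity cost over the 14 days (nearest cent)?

Peak energy = 1.39 kW × 1 h × 14 = 19.46 kWh
Off-peak energy = 1.39 kW × 6 h × 14 = 116.76 kWh
Cost = 19.46 × €0.28 + 116.76 × €0.20 = €5.4488 + €23.352 = €28.80

€28.80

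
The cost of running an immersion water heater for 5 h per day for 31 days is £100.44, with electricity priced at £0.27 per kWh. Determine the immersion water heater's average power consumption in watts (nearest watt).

2400 W

Energy = £100.44 ÷ £0.27/kWh = 372 kWh
Runtime = 5 h/day × 31 days = 155 h
Power = 372 kWh ÷ 155 h = 2.4 kW = 2400 W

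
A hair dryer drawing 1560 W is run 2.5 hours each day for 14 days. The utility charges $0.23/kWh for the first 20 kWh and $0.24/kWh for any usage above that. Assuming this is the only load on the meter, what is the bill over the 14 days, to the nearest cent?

$12.90

Runtime = 2.5 h/day × 14 days = 35 h
Energy = 1.56 kW × 35 h = 54.6 kWh
Tier 1 (0–20 kWh): 20 × $0.23 = $4.6
Above 20 kWh: 34.6 × $0.24 = $8.304
Bill = $12.90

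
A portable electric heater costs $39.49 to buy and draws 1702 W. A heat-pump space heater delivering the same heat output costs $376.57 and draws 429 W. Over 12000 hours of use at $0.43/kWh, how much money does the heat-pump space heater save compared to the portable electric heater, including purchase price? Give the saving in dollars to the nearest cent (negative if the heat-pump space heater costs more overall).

$6231.60

portable electric heater: $39.49 + (1702/1000) kW × 12000 h × $0.43 = $39.49 + $8782.32 = $8821.81
heat-pump space heater: $376.57 + (429/1000) kW × 12000 h × $0.43 = $376.57 + $2213.64 = $2590.21
Saving = $8821.81 − $2590.21 = $6231.6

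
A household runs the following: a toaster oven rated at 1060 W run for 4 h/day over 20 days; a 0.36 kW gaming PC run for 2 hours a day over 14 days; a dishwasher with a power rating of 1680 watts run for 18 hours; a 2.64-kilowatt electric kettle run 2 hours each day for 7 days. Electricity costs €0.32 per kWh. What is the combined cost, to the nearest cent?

toaster oven: Runtime = 4 h/day × 20 days = 80 h
toaster oven: 1.06 kW × 80 h = 84.8 kWh
gaming PC: Runtime = 2 h/day × 14 days = 28 h
gaming PC: 0.36 kW × 28 h = 10.08 kWh
dishwasher: 1.68 kW × 18 h = 30.24 kWh
electric kettle: Runtime = 2 h/day × 7 days = 14 h
electric kettle: 2.64 kW × 14 h = 36.96 kWh
Total energy = 162.08 kWh
Cost = 162.08 × €0.32 = €51.87

€51.87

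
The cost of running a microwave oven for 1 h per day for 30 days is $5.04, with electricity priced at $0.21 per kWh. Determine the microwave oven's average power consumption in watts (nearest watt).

Energy = $5.04 ÷ $0.21/kWh = 24 kWh
Runtime = 1 h/day × 30 days = 30 h
Power = 24 kWh ÷ 30 h = 0.8 kW = 800 W

800 W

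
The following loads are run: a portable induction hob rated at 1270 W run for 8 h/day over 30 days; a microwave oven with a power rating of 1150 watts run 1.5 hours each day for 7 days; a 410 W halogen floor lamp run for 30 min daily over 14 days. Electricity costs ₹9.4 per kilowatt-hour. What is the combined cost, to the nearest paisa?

portable induction hob: Runtime = 8 h/day × 30 days = 240 h
portable induction hob: 1.27 kW × 240 h = 304.8 kWh
microwave oven: Runtime = 1.5 h/day × 7 days = 10.5 h
microwave oven: 1.15 kW × 10.5 h = 12.075 kWh
halogen floor lamp: Runtime = 30 min × 14 = 420 min = 7 h
halogen floor lamp: 0.41 kW × 7 h = 2.87 kWh
Total energy = 319.745 kWh
Cost = 319.745 × ₹9.4 = ₹3005.60

₹3005.60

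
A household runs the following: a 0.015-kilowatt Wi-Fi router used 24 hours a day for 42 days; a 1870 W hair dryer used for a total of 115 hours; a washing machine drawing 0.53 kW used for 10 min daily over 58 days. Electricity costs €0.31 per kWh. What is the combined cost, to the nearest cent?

Wi-Fi router: Runtime = 24 h × 42 = 1008 h
Wi-Fi router: 0.015 kW × 1008 h = 15.12 kWh
hair dryer: 1.87 kW × 115 h = 215.05 kWh
washing machine: Runtime = 10 min × 58 = 580 min = 9.666666… h
washing machine: 0.53 kW × 9.666666… h = 5.123333… kWh
Total energy = 235.293333… kWh
Cost = 235.293333… × €0.31 = €72.94

€72.94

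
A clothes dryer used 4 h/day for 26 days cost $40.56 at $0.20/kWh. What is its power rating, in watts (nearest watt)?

Energy = $40.56 ÷ $0.20/kWh = 202.8 kWh
Runtime = 4 h/day × 26 days = 104 h
Power = 202.8 kWh ÷ 104 h = 1.95 kW = 1950 W

1950 W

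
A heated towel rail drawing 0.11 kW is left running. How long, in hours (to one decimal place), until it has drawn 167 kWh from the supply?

1518.2 h

Hours = 167 kWh ÷ 0.11 kW = 1518.2 h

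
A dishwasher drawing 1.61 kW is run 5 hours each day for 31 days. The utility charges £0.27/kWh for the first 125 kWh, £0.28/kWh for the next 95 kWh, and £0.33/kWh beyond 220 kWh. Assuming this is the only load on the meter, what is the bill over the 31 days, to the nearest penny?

£70.10

Runtime = 5 h/day × 31 days = 155 h
Energy = 1.61 kW × 155 h = 249.55 kWh
Tier 1 (0–125 kWh): 125 × £0.27 = £33.75
Tier 2 (125–220 kWh): 95 × £0.28 = £26.6
Above 220 kWh: 29.55 × £0.33 = £9.7515
Bill = £70.10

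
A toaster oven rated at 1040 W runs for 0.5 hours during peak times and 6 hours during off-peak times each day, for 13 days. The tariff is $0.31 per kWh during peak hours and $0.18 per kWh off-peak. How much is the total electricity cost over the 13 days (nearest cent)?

Peak energy = 1.04 kW × 0.5 h × 13 = 6.76 kWh
Off-peak energy = 1.04 kW × 6 h × 13 = 81.12 kWh
Cost = 6.76 × $0.31 + 81.12 × $0.18 = $2.0956 + $14.6016 = $16.70

$16.70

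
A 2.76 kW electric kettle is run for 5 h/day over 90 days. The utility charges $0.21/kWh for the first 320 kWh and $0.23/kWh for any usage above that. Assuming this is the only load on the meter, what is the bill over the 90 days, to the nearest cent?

$279.26

Runtime = 5 h/day × 90 days = 450 h
Energy = 2.76 kW × 450 h = 1242 kWh
Tier 1 (0–320 kWh): 320 × $0.21 = $67.2
Above 320 kWh: 922 × $0.23 = $212.06
Bill = $279.26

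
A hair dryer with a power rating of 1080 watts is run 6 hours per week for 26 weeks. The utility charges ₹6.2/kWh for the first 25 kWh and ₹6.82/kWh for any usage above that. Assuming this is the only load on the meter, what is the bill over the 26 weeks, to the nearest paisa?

₹1133.53

Runtime = 6 h/week × 26 weeks = 156 h
Energy = 1.08 kW × 156 h = 168.48 kWh
Tier 1 (0–25 kWh): 25 × ₹6.2 = ₹155
Above 25 kWh: 143.48 × ₹6.82 = ₹978.5336
Bill = ₹1133.53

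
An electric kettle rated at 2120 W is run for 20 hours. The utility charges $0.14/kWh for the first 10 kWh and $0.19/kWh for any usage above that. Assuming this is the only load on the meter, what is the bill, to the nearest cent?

$7.56

Energy = 2.12 kW × 20 h = 42.4 kWh
Tier 1 (0–10 kWh): 10 × $0.14 = $1.4
Above 10 kWh: 32.4 × $0.19 = $6.156
Bill = $7.56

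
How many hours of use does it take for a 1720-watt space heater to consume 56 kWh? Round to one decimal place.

Hours = 56 kWh ÷ 1.72 kW = 32.6 h

32.6 h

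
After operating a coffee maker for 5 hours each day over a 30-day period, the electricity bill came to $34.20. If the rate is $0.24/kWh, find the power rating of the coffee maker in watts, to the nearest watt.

950 W

Energy = $34.20 ÷ $0.24/kWh = 142.5 kWh
Runtime = 5 h/day × 30 days = 150 h
Power = 142.5 kWh ÷ 150 h = 0.95 kW = 950 W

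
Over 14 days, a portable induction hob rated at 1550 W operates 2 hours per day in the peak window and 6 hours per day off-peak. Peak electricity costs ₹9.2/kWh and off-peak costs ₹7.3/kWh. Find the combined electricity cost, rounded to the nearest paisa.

₹1349.74

Peak energy = 1.55 kW × 2 h × 14 = 43.4 kWh
Off-peak energy = 1.55 kW × 6 h × 14 = 130.2 kWh
Cost = 43.4 × ₹9.2 + 130.2 × ₹7.3 = ₹399.28 + ₹950.46 = ₹1349.74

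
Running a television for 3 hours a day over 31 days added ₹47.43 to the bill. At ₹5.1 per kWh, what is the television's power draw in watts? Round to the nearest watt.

Energy = ₹47.43 ÷ ₹5.1/kWh = 9.3 kWh
Runtime = 3 h/day × 31 days = 93 h
Power = 9.3 kWh ÷ 93 h = 0.1 kW = 100 W

100 W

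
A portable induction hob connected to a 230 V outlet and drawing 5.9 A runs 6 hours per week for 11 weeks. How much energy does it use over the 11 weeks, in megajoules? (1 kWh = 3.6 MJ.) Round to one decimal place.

Power = 5.9 A × 230 V = 1357 W = 1.357 kW
Runtime = 6 h/week × 11 weeks = 66 h
Energy = 1.357 kW × 66 h = 89.562 kWh
= 89.562 × 3.6 MJ = 322.4 MJ

322.4 MJ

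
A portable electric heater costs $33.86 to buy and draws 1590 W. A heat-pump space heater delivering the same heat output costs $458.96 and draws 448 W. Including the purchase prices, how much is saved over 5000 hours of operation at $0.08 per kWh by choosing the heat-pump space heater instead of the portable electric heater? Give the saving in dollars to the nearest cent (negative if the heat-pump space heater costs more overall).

$31.70

portable electric heater: $33.86 + (1590/1000) kW × 5000 h × $0.08 = $33.86 + $636 = $669.86
heat-pump space heater: $458.96 + (448/1000) kW × 5000 h × $0.08 = $458.96 + $179.2 = $638.16
Saving = $669.86 − $638.16 = $31.7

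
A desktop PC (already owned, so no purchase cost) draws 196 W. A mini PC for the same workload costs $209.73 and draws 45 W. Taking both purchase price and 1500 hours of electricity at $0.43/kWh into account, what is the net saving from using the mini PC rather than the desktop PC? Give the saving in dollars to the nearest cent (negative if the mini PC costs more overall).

desktop PC: $0.00 + (196/1000) kW × 1500 h × $0.43 = $0.00 + $126.42 = $126.42
mini PC: $209.73 + (45/1000) kW × 1500 h × $0.43 = $209.73 + $29.025 = $238.755
Saving = $126.42 − $238.755 = −$112.335 → -$112.34

-$112.34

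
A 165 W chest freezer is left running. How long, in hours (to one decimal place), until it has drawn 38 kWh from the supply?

Hours = 38 kWh ÷ 0.165 kW = 230.3 h

230.3 h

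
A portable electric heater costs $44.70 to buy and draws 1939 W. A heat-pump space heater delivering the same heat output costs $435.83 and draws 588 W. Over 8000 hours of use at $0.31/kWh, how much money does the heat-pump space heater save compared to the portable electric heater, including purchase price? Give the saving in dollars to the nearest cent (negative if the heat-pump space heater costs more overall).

$2959.35

portable electric heater: $44.70 + (1939/1000) kW × 8000 h × $0.31 = $44.70 + $4808.72 = $4853.42
heat-pump space heater: $435.83 + (588/1000) kW × 8000 h × $0.31 = $435.83 + $1458.24 = $1894.07
Saving = $4853.42 − $1894.07 = $2959.35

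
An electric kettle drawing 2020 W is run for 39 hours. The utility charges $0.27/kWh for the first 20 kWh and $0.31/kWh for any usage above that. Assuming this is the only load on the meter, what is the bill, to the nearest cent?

Energy = 2.02 kW × 39 h = 78.78 kWh
Tier 1 (0–20 kWh): 20 × $0.27 = $5.4
Above 20 kWh: 58.78 × $0.31 = $18.2218
Bill = $23.62

$23.62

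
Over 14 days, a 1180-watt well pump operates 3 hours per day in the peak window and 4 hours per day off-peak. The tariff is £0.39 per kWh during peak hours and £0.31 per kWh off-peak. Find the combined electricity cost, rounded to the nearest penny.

£39.81

Peak energy = 1.18 kW × 3 h × 14 = 49.56 kWh
Off-peak energy = 1.18 kW × 4 h × 14 = 66.08 kWh
Cost = 49.56 × £0.39 + 66.08 × £0.31 = £19.3284 + £20.4848 = £39.81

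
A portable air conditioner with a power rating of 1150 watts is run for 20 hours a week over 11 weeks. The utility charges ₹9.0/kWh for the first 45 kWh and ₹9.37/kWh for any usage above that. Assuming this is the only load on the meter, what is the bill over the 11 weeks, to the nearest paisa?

₹2353.96

Runtime = 20 h/week × 11 weeks = 220 h
Energy = 1.15 kW × 220 h = 253 kWh
Tier 1 (0–45 kWh): 45 × ₹9.0 = ₹405
Above 45 kWh: 208 × ₹9.37 = ₹1948.96
Bill = ₹2353.96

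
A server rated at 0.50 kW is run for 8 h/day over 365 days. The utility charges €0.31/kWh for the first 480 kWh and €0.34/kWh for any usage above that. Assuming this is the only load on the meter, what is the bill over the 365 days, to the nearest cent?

€482.00

Runtime = 8 h/day × 365 days = 2920 h
Energy = 0.5 kW × 2920 h = 1460 kWh
Tier 1 (0–480 kWh): 480 × €0.31 = €148.8
Above 480 kWh: 980 × €0.34 = €333.2
Bill = €482.00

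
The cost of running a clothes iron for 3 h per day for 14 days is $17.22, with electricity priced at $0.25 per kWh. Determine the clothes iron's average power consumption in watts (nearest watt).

Energy = $17.22 ÷ $0.25/kWh = 68.88 kWh
Runtime = 3 h/day × 14 days = 42 h
Power = 68.88 kWh ÷ 42 h = 1.64 kW = 1640 W

1640 W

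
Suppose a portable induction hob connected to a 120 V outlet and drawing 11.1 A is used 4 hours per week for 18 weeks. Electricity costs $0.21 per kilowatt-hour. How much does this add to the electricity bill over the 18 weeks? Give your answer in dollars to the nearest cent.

Power = 11.1 A × 120 V = 1332 W = 1.332 kW
Runtime = 4 h/week × 18 weeks = 72 h
Energy = 1.332 kW × 72 h = 95.904 kWh
Cost = 95.904 kWh × $0.21/kWh = $20.14

$20.14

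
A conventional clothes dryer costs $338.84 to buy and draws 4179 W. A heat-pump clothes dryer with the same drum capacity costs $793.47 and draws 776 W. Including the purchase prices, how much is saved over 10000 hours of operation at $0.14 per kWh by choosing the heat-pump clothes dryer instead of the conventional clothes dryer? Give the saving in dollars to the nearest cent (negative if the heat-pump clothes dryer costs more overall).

$4309.57

conventional clothes dryer: $338.84 + (4179/1000) kW × 10000 h × $0.14 = $338.84 + $5850.6 = $6189.44
heat-pump clothes dryer: $793.47 + (776/1000) kW × 10000 h × $0.14 = $793.47 + $1086.4 = $1879.87
Saving = $6189.44 − $1879.87 = $4309.57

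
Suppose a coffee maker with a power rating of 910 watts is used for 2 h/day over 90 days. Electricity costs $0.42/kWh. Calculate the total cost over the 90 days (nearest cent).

Runtime = 2 h/day × 90 days = 180 h
Energy = 0.91 kW × 180 h = 163.8 kWh
Cost = 163.8 kWh × $0.42/kWh = $68.80

$68.80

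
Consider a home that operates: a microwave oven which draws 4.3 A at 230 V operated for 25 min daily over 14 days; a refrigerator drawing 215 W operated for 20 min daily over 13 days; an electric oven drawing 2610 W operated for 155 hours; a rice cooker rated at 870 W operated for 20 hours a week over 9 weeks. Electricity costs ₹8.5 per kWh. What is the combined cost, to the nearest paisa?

microwave oven: Power = 4.3 A × 230 V = 989 W = 0.989 kW
microwave oven: Runtime = 25 min × 14 = 350 min = 5.833333… h
microwave oven: 0.989 kW × 5.833333… h = 5.769166… kWh
refrigerator: Runtime = 20 min × 13 = 260 min = 4.333333… h
refrigerator: 0.215 kW × 4.333333… h = 0.931666… kWh
electric oven: 2.61 kW × 155 h = 404.55 kWh
rice cooker: Runtime = 20 h/week × 9 weeks = 180 h
rice cooker: 0.87 kW × 180 h = 156.6 kWh
Total energy = 567.850833… kWh
Cost = 567.850833… × ₹8.5 = ₹4826.73

₹4826.73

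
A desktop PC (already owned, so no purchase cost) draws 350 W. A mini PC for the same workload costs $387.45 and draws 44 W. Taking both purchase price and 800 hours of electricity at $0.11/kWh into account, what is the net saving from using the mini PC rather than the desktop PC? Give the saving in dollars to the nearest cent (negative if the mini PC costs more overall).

desktop PC: $0.00 + (350/1000) kW × 800 h × $0.11 = $0.00 + $30.8 = $30.8
mini PC: $387.45 + (44/1000) kW × 800 h × $0.11 = $387.45 + $3.872 = $391.322
Saving = $30.8 − $391.322 = −$360.522 → -$360.52

-$360.52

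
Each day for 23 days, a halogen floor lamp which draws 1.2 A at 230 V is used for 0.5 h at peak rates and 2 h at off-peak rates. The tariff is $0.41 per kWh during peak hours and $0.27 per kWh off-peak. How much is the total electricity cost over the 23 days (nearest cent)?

$4.73

Power = 1.2 A × 230 V = 276 W = 0.276 kW
Peak energy = 0.276 kW × 0.5 h × 23 = 3.174 kWh
Off-peak energy = 0.276 kW × 2 h × 23 = 12.696 kWh
Cost = 3.174 × $0.41 + 12.696 × $0.27 = $1.30134 + $3.42792 = $4.73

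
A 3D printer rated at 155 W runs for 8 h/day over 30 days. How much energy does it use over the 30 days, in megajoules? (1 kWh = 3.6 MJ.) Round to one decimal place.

Runtime = 8 h/day × 30 days = 240 h
Energy = 0.155 kW × 240 h = 37.2 kWh
= 37.2 × 3.6 MJ = 133.9 MJ

133.9 MJ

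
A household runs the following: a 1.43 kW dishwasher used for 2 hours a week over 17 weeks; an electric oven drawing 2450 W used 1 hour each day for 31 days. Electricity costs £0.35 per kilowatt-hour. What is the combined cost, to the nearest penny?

dishwasher: Runtime = 2 h/week × 17 weeks = 34 h
dishwasher: 1.43 kW × 34 h = 48.62 kWh
electric oven: Runtime = 1 h/day × 31 days = 31 h
electric oven: 2.45 kW × 31 h = 75.95 kWh
Total energy = 124.57 kWh
Cost = 124.57 × £0.35 = £43.60

£43.60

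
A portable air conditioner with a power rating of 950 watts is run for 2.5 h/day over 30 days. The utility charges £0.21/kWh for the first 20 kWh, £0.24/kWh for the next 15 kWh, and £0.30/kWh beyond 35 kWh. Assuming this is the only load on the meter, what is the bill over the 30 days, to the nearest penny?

£18.68

Runtime = 2.5 h/day × 30 days = 75 h
Energy = 0.95 kW × 75 h = 71.25 kWh
Tier 1 (0–20 kWh): 20 × £0.21 = £4.2
Tier 2 (20–35 kWh): 15 × £0.24 = £3.6
Above 35 kWh: 36.25 × £0.30 = £10.875
Bill = £18.68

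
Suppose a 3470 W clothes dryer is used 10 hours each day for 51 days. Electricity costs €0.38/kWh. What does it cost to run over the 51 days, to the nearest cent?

€672.49

Runtime = 10 h/day × 51 days = 510 h
Energy = 3.47 kW × 510 h = 1769.7 kWh
Cost = 1769.7 kWh × €0.38/kWh = €672.49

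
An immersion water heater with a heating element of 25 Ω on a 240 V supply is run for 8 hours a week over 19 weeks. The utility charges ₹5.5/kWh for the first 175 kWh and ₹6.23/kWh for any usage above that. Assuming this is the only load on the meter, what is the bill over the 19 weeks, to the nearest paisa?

₹2054.05

Power = V²/R = 240²/25 = 2304 W = 2.304 kW
Runtime = 8 h/week × 19 weeks = 152 h
Energy = 2.304 kW × 152 h = 350.208 kWh
Tier 1 (0–175 kWh): 175 × ₹5.5 = ₹962.5
Above 175 kWh: 175.208 × ₹6.23 = ₹1091.54584
Bill = ₹2054.05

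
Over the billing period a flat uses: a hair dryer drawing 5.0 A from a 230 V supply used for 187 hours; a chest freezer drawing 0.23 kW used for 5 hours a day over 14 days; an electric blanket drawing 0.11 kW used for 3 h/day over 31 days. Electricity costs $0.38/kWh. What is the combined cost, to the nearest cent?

hair dryer: Power = 5.0 A × 230 V = 1150 W = 1.15 kW
hair dryer: 1.15 kW × 187 h = 215.05 kWh
chest freezer: Runtime = 5 h/day × 14 days = 70 h
chest freezer: 0.23 kW × 70 h = 16.1 kWh
electric blanket: Runtime = 3 h/day × 31 days = 93 h
electric blanket: 0.11 kW × 93 h = 10.23 kWh
Total energy = 241.38 kWh
Cost = 241.38 × $0.38 = $91.72

$91.72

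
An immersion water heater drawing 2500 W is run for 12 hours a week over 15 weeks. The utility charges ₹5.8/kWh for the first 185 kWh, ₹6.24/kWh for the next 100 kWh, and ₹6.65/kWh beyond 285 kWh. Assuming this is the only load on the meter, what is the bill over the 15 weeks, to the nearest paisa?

₹2794.25

Runtime = 12 h/week × 15 weeks = 180 h
Energy = 2.5 kW × 180 h = 450 kWh
Tier 1 (0–185 kWh): 185 × ₹5.8 = ₹1073
Tier 2 (185–285 kWh): 100 × ₹6.24 = ₹624
Above 285 kWh: 165 × ₹6.65 = ₹1097.25
Bill = ₹2794.25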